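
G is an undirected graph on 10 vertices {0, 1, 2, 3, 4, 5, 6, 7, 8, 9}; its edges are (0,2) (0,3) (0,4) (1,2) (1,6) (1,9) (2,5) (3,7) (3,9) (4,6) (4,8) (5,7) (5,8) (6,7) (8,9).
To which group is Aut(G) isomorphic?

G is 3-regular on 10 vertices with no triangles and no 4-cycles (girth 5): this is the Petersen graph. Viewing the Petersen graph as the Kneser graph K(5,2) — vertices are 2-subsets of {1,…,5}, edges join disjoint pairs — its automorphisms are exactly the permutations of the 5-element set, so Aut ≅ S_5 of order 120.

the symmetric group S_5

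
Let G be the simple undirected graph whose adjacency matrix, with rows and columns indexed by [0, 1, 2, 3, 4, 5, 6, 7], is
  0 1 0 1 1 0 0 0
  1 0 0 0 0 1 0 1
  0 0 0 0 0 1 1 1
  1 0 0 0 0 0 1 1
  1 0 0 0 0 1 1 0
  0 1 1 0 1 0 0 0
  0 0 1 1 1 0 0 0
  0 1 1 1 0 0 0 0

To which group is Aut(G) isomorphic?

G is 3-regular and bipartite on 2^3 = 8 vertices with girth 4; it is the hypercube graph Q_3. The symmetry group of the 3-cube is the hyperoctahedral group B_3 = Z_2 ≀ S_3, of order 2^3·3! = 48.

Z_2^3 ⋊ S_3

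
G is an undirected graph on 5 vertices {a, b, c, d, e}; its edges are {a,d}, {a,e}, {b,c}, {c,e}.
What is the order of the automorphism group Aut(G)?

The degree sequence is [2, 1, 2, 1, 2]; the two degree-1 vertices b and d are the ends of a path, so G = P_5. The only nontrivial automorphism of a path is the end-to-end reflection, so Aut(G) ≅ Z_2.

2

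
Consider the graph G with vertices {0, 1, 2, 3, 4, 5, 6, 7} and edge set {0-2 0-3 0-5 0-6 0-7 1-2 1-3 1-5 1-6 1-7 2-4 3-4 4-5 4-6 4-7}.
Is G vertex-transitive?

No

Automorphisms preserve degree, but G has vertices of degree 3 and vertices of degree 5; no automorphism maps one to the other, so G is not vertex-transitive.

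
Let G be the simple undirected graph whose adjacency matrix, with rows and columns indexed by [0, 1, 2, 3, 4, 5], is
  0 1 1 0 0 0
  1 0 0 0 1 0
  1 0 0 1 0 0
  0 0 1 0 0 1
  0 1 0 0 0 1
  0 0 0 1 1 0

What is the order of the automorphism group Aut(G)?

G is 2-regular and connected on 6 vertices, i.e. the cycle C_6. The automorphisms of the 6-cycle are exactly the symmetries of a regular 6-gon: the dihedral group D_6, |D_6| = 12.

12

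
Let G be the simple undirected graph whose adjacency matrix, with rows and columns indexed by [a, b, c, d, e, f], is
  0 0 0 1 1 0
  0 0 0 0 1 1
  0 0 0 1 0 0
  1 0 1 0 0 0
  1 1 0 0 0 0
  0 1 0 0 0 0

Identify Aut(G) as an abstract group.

The degree sequence is [2, 2, 1, 2, 2, 1]; the two degree-1 vertices c and f are the ends of a path, so G = P_6. A path has exactly one nontrivial symmetry — reversal — giving Aut(G) of order 2.

C_2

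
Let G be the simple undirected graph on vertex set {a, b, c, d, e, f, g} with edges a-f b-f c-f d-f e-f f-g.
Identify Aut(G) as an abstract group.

Vertex f has degree 6 and every other vertex has degree 1, so G is the star K_{1,6} with centre f. Any automorphism fixes the centre and permutes the 6 leaves freely, so Aut(G) ≅ S_6 of order 6! = 720.

S_6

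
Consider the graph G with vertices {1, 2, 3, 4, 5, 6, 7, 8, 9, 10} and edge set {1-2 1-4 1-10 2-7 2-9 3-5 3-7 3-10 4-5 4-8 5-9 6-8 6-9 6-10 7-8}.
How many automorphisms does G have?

G is 3-regular on 10 vertices with no triangles and no 4-cycles (girth 5): this is the Petersen graph. It is a classical fact that the Petersen graph has automorphism group S_5 (order 120), arising from its description as the Kneser graph K(5,2).

120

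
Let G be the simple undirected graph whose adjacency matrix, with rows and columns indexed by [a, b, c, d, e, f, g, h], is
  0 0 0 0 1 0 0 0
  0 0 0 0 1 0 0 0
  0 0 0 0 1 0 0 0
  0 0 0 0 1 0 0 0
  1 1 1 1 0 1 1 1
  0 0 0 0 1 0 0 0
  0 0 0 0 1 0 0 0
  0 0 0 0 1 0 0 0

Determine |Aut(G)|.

Vertex e has degree 7 and every other vertex has degree 1, so G is the star K_{1,7} with centre e. Any automorphism fixes the centre and permutes the 7 leaves freely, so Aut(G) ≅ S_7 of order 7! = 5040.

5040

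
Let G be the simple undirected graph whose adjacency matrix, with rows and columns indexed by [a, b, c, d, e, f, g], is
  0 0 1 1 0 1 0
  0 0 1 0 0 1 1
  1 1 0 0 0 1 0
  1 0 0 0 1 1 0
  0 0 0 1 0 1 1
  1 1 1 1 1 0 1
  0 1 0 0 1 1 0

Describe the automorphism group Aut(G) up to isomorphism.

Vertex f is the unique vertex of degree 6; the remaining 6 vertices each have degree 3 and induce a cycle, so G is the wheel on 7 vertices with hub f. With the hub fixed, the remaining symmetry is that of the rim cycle C_6, giving the dihedral group D_6.

the dihedral group of order 12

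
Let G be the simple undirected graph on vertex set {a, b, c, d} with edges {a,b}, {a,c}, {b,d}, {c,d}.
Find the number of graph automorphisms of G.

G is 2-regular and bipartite on 2^2 = 4 vertices with girth 4; it is the hypercube graph Q_2. The symmetry group of the 2-cube is the hyperoctahedral group B_2 = Z_2 ≀ S_2, of order 2^2·2! = 8.

8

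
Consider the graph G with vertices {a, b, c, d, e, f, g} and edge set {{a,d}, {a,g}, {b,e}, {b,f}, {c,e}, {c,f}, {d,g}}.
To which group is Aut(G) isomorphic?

D_4 × D_3

G has two connected components, {b, c, e, f} and {a, d, g}; each is 2-regular, so G = C_4 ⊔ C_3. The components are non-isomorphic (different sizes), so Aut(G) = Aut(C_4) × Aut(C_3) = D_4 × D_3 of order 8·6 = 48.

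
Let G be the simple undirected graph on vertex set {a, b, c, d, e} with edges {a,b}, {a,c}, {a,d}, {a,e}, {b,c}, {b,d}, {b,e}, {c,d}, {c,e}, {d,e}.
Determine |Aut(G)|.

120

Every vertex has degree 4, so G is the complete graph K_5. Every bijection on the vertex set is an automorphism of K_5; hence Aut(K_5) ≅ S_5, order 120.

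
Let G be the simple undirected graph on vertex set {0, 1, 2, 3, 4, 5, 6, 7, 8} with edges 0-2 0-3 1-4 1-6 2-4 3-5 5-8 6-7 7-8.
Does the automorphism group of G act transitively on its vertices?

G is 2-regular and connected on 9 vertices, i.e. the cycle C_9. C_9 has 9 rotations and 9 reflections, so Aut(C_9) ≅ D_9 of order 18. Under this action every vertex can be carried to every other, so G is vertex-transitive.

Yes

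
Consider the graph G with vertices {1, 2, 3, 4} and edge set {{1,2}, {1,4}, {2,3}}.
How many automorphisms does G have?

The degree sequence is [2, 2, 1, 1]; the two degree-1 vertices 3 and 4 are the ends of a path, so G = P_4. The only nontrivial automorphism of a path is the end-to-end reflection, so Aut(G) ≅ Z_2.

2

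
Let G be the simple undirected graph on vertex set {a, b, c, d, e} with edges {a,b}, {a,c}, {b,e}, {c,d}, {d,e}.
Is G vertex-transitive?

Yes

G is 2-regular and connected on 5 vertices, i.e. the cycle C_5. The automorphisms of the 5-cycle are exactly the symmetries of a regular 5-gon: the dihedral group D_5, |D_5| = 10. Under this action every vertex can be carried to every other, so G is vertex-transitive.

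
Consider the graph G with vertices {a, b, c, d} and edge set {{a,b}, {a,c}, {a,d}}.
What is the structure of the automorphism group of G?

the symmetric group on 3 letters

Vertex a has degree 3 and every other vertex has degree 1, so G is the star K_{1,3} with centre a. Any automorphism fixes the centre and permutes the 3 leaves freely, so Aut(G) ≅ S_3 of order 3! = 6.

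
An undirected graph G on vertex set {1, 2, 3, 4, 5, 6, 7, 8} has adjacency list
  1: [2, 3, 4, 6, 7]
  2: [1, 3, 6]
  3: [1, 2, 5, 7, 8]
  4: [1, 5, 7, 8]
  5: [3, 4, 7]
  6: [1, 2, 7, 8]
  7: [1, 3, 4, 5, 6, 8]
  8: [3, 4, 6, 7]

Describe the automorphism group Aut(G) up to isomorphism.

1

The degree sequence is [5, 3, 5, 4, 3, 4, 6, 4]. Checking the degree-preserving permutations of the vertex set shows that none except the identity preserves every edge, so Aut(G) is trivial.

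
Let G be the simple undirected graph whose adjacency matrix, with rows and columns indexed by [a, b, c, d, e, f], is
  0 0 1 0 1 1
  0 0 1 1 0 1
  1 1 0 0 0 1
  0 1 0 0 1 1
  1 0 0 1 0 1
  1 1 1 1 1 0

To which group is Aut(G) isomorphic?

D_5

Vertex f is the unique vertex of degree 5; the remaining 5 vertices each have degree 3 and induce a cycle, so G is the wheel on 6 vertices with hub f. With the hub fixed, the remaining symmetry is that of the rim cycle C_5, giving the dihedral group D_5.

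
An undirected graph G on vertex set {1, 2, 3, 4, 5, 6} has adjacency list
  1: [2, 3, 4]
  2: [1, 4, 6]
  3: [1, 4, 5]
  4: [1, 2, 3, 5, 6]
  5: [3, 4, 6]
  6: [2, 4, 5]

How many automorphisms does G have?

Vertex 4 is the unique vertex of degree 5; the remaining 5 vertices each have degree 3 and induce a cycle, so G is the wheel on 6 vertices with hub 4. Every automorphism fixes the hub and acts on the rim 5-cycle, so Aut(G) ≅ Aut(C_5) = D_5 of order 10.

10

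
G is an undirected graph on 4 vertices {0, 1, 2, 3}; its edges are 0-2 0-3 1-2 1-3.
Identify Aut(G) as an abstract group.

G is 2-regular and bipartite on 2^2 = 4 vertices with girth 4; it is the hypercube graph Q_2. The symmetry group of the 2-cube is the hyperoctahedral group B_2 = Z_2 ≀ S_2, of order 2^2·2! = 8.

Z_2^2 ⋊ S_2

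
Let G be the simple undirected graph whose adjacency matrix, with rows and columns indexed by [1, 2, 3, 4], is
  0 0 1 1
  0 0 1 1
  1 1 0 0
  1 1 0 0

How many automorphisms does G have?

Every vertex has degree 2 and the graph is connected, so G is the 4-cycle C_4. The automorphisms of the 4-cycle are exactly the symmetries of a regular 4-gon: the dihedral group D_4, |D_4| = 8.

8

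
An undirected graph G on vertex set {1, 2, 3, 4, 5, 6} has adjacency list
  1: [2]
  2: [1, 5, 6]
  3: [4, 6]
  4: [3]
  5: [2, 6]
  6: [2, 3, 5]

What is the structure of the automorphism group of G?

{e}

Degrees alone do not determine every vertex (e.g. 1 and 4 both have degree 1), but their neighbour-degree multisets differ: N(1) has degrees [3] while N(4) has degrees [2]. Repeating this refinement separates all vertices, so the only automorphism is the identity.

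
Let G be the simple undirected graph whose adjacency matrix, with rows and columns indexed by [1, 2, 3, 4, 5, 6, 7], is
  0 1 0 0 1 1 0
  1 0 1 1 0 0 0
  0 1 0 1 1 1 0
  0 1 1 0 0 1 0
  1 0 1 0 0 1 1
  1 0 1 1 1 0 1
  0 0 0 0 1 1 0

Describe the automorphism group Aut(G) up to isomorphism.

The degree sequence is [3, 3, 4, 3, 4, 5, 2]. Checking the degree-preserving permutations of the vertex set shows that none except the identity preserves every edge, so Aut(G) is trivial.

1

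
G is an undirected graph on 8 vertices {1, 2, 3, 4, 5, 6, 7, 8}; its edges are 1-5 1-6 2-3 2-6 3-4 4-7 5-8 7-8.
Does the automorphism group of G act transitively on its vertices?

Yes

Every vertex has degree 2 and the graph is connected, so G is the 8-cycle C_8. C_8 has 8 rotations and 8 reflections, so Aut(C_8) ≅ D_8 of order 16. This group acts transitively on the 8 vertices.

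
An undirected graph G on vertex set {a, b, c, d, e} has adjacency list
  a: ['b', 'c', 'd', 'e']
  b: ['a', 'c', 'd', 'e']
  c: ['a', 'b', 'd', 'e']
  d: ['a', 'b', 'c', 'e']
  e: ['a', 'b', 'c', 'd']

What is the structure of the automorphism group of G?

the symmetric group on 5 letters

Every vertex has degree 4, so G is the complete graph K_5. Every bijection on the vertex set is an automorphism of K_5; hence Aut(K_5) ≅ S_5, order 120.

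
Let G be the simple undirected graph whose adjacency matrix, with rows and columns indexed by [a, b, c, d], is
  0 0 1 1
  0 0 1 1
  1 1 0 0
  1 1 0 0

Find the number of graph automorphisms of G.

8

G is 2-regular and connected on 4 vertices, i.e. the cycle C_4. C_4 has 4 rotations and 4 reflections, so Aut(C_4) ≅ D_4 of order 8.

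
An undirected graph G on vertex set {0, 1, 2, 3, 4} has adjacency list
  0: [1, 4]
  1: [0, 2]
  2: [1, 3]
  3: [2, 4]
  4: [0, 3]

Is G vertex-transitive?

G is 2-regular and connected on 5 vertices, i.e. the cycle C_5. C_5 has 5 rotations and 5 reflections, so Aut(C_5) ≅ D_5 of order 10. This group acts transitively on the 5 vertices.

Yes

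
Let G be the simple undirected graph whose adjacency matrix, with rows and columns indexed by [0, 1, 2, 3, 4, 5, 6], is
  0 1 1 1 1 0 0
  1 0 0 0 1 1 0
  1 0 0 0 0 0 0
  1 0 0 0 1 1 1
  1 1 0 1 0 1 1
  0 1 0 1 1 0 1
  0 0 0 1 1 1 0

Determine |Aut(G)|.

The degree sequence is [4, 3, 1, 4, 5, 4, 3]. Checking the degree-preserving permutations of the vertex set shows that none except the identity preserves every edge, so Aut(G) is trivial.

1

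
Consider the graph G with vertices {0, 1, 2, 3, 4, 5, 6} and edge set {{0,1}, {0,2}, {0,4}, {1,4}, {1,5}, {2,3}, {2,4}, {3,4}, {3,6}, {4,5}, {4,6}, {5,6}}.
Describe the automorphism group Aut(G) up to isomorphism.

D_6

Vertex 4 is the unique vertex of degree 6; the remaining 6 vertices each have degree 3 and induce a cycle, so G is the wheel on 7 vertices with hub 4. Every automorphism fixes the hub and acts on the rim 6-cycle, so Aut(G) ≅ Aut(C_6) = D_6 of order 12.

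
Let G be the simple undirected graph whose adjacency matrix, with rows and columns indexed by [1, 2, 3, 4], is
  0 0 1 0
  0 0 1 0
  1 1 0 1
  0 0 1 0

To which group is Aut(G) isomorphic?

S_3

Vertex 3 has degree 3 and every other vertex has degree 1, so G is the star K_{1,3} with centre 3. The 3 leaves are pairwise interchangeable while the centre is fixed, giving Aut(G) = S_3.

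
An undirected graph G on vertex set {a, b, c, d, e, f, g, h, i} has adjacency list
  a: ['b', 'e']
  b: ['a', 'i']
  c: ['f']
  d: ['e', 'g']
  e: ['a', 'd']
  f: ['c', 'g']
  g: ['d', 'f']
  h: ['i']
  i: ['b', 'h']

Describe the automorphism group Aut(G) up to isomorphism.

The degree sequence is [2, 2, 1, 2, 2, 2, 2, 1, 2]; the two degree-1 vertices c and h are the ends of a path, so G = P_9. A path has exactly one nontrivial symmetry — reversal — giving Aut(G) of order 2.

Z_2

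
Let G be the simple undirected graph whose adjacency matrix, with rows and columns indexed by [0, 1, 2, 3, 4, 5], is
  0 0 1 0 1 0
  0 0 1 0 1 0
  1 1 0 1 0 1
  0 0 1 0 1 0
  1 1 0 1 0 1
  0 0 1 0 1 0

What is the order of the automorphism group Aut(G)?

48

The vertices split by degree into {2, 4} (degree 4) and {0, 1, 3, 5} (degree 2); every edge runs between the two parts, so G is the complete bipartite graph K_{2,4}. Automorphisms preserve the bipartition setwise (since the parts differ in size) and act as S_4 × S_2 within it; |Aut| = 48.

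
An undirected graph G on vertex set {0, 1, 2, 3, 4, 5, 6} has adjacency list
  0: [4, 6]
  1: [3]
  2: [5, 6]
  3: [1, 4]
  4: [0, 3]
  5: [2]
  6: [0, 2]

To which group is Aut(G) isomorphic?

The degree sequence is [2, 1, 2, 2, 2, 1, 2]; the two degree-1 vertices 1 and 5 are the ends of a path, so G = P_7. The only nontrivial automorphism of a path is the end-to-end reflection, so Aut(G) ≅ Z_2.

C_2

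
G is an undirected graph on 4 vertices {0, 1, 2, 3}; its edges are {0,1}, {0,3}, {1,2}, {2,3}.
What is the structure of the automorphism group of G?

G is 2-regular and connected on 4 vertices, i.e. the cycle C_4. C_4 has 4 rotations and 4 reflections, so Aut(C_4) ≅ D_4 of order 8.

the dihedral group of order 8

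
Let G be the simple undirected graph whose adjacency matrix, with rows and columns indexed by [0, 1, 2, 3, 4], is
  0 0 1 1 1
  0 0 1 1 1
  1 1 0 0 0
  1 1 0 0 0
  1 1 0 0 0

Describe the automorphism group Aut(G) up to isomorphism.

The vertices split by degree into {0, 1} (degree 3) and {2, 3, 4} (degree 2); every edge runs between the two parts, so G is the complete bipartite graph K_{2,3}. Automorphisms preserve the bipartition setwise (since the parts differ in size) and act as S_2 × S_3 within it; |Aut| = 12.

S_2 × S_3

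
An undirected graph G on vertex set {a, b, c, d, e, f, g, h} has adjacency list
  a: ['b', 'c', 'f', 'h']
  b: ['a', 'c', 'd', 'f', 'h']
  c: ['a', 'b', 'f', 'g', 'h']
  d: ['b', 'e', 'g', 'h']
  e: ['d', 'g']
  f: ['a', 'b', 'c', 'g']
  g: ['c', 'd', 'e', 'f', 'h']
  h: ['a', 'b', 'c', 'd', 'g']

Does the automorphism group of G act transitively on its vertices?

No

Vertex e is the only vertex of degree 2, so every automorphism fixes it; G is not vertex-transitive.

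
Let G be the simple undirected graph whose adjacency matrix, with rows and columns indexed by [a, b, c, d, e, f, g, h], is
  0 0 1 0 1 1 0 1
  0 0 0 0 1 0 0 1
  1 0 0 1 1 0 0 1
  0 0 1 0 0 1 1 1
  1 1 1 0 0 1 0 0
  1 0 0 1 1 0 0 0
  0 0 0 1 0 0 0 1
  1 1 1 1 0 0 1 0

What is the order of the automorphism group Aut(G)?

The degree sequence is [4, 2, 4, 4, 4, 3, 2, 5]. Checking the degree-preserving permutations of the vertex set shows that none except the identity preserves every edge, so Aut(G) is trivial.

1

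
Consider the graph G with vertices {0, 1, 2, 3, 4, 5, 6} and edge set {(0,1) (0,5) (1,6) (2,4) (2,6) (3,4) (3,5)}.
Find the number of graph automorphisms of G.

14

Every vertex has degree 2 and the graph is connected, so G is the 7-cycle C_7. C_7 has 7 rotations and 7 reflections, so Aut(C_7) ≅ D_7 of order 14.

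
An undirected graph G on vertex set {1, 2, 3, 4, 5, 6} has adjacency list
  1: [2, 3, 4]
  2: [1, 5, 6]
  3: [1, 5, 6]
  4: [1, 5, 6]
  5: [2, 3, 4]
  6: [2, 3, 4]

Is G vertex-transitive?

G is 3-regular and bipartite with parts {1, 5, 6} and {2, 3, 4} (each part is independent and every cross-pair is an edge), so G = K_{3,3}. Each part can be permuted independently (S_3 × S_3) and the two equal-size parts can also be swapped, giving (S_3 × S_3) ⋊ Z_2 of order 2·(3!)² = 72. Under this action every vertex can be carried to every other, so G is vertex-transitive.

Yes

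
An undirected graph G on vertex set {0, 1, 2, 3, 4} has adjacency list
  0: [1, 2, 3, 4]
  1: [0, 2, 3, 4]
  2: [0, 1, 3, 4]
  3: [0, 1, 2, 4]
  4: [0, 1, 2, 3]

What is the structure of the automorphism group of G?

the symmetric group on 5 letters

Every vertex has degree 4, so G is the complete graph K_5. Every bijection on the vertex set is an automorphism of K_5; hence Aut(K_5) ≅ S_5, order 120.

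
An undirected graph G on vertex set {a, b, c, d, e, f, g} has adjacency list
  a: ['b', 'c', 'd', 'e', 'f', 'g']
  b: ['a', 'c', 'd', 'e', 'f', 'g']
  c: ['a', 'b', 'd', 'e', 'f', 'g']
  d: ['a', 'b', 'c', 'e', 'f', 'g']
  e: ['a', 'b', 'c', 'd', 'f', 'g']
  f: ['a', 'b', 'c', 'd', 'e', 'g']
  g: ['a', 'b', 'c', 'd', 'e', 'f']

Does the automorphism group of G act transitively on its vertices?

Yes

Every vertex has degree 6, so G is the complete graph K_7. Every bijection on the vertex set is an automorphism of K_7; hence Aut(K_7) ≅ S_7, order 5040. This group acts transitively on the 7 vertices.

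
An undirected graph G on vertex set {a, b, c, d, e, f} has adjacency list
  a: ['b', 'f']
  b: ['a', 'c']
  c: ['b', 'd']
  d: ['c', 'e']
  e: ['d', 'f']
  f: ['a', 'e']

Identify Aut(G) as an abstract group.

D_6

G is 2-regular and connected on 6 vertices, i.e. the cycle C_6. The automorphisms of the 6-cycle are exactly the symmetries of a regular 6-gon: the dihedral group D_6, |D_6| = 12.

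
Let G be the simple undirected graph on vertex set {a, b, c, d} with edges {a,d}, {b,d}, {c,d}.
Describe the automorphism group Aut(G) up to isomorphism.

Vertex d has degree 3 and every other vertex has degree 1, so G is the star K_{1,3} with centre d. The 3 leaves are pairwise interchangeable while the centre is fixed, giving Aut(G) = S_3.

S_3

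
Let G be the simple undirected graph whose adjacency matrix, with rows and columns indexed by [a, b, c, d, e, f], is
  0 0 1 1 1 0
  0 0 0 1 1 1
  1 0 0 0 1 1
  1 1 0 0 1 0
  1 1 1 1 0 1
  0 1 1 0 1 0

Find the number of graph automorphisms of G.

Vertex e is the unique vertex of degree 5; the remaining 5 vertices each have degree 3 and induce a cycle, so G is the wheel on 6 vertices with hub e. Every automorphism fixes the hub and acts on the rim 5-cycle, so Aut(G) ≅ Aut(C_5) = D_5 of order 10.

10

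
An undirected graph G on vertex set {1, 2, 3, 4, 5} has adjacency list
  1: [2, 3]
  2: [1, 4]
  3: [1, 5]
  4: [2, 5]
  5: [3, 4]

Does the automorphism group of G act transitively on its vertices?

Every vertex has degree 2 and the graph is connected, so G is the 5-cycle C_5. C_5 has 5 rotations and 5 reflections, so Aut(C_5) ≅ D_5 of order 10. Under this action every vertex can be carried to every other, so G is vertex-transitive.

Yes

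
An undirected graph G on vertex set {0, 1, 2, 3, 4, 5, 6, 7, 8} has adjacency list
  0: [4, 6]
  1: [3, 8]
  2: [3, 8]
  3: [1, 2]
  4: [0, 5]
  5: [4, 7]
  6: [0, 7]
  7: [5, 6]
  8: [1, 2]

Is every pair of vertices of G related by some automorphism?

G has two connected components, {0, 4, 5, 6, 7} and {1, 2, 3, 8}; each is 2-regular, so G = C_5 ⊔ C_4. The orbit of 0 under Aut(G) is {0, 4, 5, 6, 7}, which does not contain 1, so G is not vertex-transitive.

No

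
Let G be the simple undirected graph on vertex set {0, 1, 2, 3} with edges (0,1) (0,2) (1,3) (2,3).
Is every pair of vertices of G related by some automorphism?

Yes

G is 2-regular and bipartite on 2^2 = 4 vertices with girth 4; it is the hypercube graph Q_2. Aut(Q_2) consists of the signed permutations of the 2 coordinate axes: 2! permutations times 2^2 sign flips, so |Aut| = 2^2·2! = 8. This group acts transitively on the 4 vertices.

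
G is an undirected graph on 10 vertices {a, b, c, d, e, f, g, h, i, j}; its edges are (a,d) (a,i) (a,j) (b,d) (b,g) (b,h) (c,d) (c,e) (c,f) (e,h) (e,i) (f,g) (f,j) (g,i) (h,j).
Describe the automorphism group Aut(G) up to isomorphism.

the symmetric group S_5

G is 3-regular on 10 vertices with no triangles and no 4-cycles (girth 5): this is the Petersen graph. Viewing the Petersen graph as the Kneser graph K(5,2) — vertices are 2-subsets of {1,…,5}, edges join disjoint pairs — its automorphisms are exactly the permutations of the 5-element set, so Aut ≅ S_5 of order 120.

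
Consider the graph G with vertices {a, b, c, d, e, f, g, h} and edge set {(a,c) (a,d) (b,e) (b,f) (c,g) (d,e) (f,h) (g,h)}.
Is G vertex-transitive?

Yes

G is 2-regular and connected on 8 vertices, i.e. the cycle C_8. The automorphisms of the 8-cycle are exactly the symmetries of a regular 8-gon: the dihedral group D_8, |D_8| = 16. This group acts transitively on the 8 vertices.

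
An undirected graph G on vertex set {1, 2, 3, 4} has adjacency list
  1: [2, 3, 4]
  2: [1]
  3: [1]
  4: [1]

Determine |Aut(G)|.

Vertex 1 has degree 3 and every other vertex has degree 1, so G is the star K_{1,3} with centre 1. The 3 leaves are pairwise interchangeable while the centre is fixed, giving Aut(G) = S_3.

6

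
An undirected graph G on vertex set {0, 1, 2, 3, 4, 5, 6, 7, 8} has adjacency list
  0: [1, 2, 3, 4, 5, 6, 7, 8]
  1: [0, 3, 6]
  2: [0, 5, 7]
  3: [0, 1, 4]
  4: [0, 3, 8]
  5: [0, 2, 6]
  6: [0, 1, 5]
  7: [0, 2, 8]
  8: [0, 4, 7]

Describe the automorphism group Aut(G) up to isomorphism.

Vertex 0 is the unique vertex of degree 8; the remaining 8 vertices each have degree 3 and induce a cycle, so G is the wheel on 9 vertices with hub 0. With the hub fixed, the remaining symmetry is that of the rim cycle C_8, giving the dihedral group D_8.

the dihedral group of order 16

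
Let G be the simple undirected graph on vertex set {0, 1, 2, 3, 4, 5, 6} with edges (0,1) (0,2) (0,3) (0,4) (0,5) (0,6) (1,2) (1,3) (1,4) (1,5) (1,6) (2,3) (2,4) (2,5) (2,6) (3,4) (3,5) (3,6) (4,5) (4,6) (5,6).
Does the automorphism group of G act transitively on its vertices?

Every vertex has degree 6, so G is the complete graph K_7. Any permutation of the 7 vertices preserves K_7, so Aut(K_7) = S_7 of order 7! = 5040. This group acts transitively on the 7 vertices.

Yes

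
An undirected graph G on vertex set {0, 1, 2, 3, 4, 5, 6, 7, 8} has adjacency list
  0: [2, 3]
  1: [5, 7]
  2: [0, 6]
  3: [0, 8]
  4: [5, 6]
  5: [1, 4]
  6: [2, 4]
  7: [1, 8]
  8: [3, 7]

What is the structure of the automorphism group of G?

G is 2-regular and connected on 9 vertices, i.e. the cycle C_9. The automorphisms of the 9-cycle are exactly the symmetries of a regular 9-gon: the dihedral group D_9, |D_9| = 18.

D_9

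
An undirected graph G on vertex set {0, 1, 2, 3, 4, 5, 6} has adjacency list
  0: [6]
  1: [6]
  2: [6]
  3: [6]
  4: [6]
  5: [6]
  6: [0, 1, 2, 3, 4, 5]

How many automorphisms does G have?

Vertex 6 has degree 6 and every other vertex has degree 1, so G is the star K_{1,6} with centre 6. The 6 leaves are pairwise interchangeable while the centre is fixed, giving Aut(G) = S_6.

720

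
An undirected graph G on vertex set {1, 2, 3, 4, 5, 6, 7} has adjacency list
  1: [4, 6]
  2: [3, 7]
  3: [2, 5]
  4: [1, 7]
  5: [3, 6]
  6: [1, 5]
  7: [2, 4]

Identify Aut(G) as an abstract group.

the dihedral group of order 14

Every vertex has degree 2 and the graph is connected, so G is the 7-cycle C_7. C_7 has 7 rotations and 7 reflections, so Aut(C_7) ≅ D_7 of order 14.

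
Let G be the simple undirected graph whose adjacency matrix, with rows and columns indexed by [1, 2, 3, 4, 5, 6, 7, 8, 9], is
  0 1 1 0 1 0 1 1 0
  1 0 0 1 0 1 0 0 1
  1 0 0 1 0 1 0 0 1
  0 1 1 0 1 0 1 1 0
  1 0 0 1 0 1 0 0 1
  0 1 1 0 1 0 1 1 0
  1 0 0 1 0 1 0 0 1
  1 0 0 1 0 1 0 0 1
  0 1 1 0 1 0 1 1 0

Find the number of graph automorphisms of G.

The vertices split by degree into {1, 4, 6, 9} (degree 5) and {2, 3, 5, 7, 8} (degree 4); every edge runs between the two parts, so G is the complete bipartite graph K_{4,5}. The parts have unequal sizes, so no automorphism swaps them; each part is permuted independently, giving S_4 × S_5 of order 4!·5! = 2880.

2880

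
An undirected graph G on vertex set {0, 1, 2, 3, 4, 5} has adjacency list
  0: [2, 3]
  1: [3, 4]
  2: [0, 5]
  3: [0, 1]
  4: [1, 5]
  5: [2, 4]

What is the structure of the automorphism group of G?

D_6

Every vertex has degree 2 and the graph is connected, so G is the 6-cycle C_6. The automorphisms of the 6-cycle are exactly the symmetries of a regular 6-gon: the dihedral group D_6, |D_6| = 12.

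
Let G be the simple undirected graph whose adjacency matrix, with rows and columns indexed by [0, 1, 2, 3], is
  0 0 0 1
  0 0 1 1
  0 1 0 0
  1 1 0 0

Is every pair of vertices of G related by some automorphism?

No

Automorphisms preserve degree, but G has vertices of degree 1 and vertices of degree 2; no automorphism maps one to the other, so G is not vertex-transitive.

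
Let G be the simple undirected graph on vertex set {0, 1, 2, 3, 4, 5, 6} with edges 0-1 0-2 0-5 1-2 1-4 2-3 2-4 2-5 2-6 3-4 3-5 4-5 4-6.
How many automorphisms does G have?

Degrees alone do not determine every vertex (e.g. 0 and 1 both have degree 3), but their neighbour-degree multisets differ: N(0) has degrees [3, 4, 6] while N(1) has degrees [3, 5, 6]. Repeating this refinement separates all vertices, so the only automorphism is the identity.

1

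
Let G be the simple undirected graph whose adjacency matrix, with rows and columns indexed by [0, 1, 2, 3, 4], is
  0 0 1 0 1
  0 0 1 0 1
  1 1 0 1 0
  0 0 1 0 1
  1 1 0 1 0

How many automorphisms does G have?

The vertices split by degree into {2, 4} (degree 3) and {0, 1, 3} (degree 2); every edge runs between the two parts, so G is the complete bipartite graph K_{2,3}. The parts have unequal sizes, so no automorphism swaps them; each part is permuted independently, giving S_2 × S_3 of order 2!·3! = 12.

12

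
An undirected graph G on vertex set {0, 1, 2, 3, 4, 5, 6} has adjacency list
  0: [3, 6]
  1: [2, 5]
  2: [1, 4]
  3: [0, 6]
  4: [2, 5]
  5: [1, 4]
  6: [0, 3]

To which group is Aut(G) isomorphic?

G has two connected components, {1, 2, 4, 5} and {0, 3, 6}; each is 2-regular, so G = C_4 ⊔ C_3. No automorphism exchanges components of different sizes, hence Aut(G) is the direct product D_4 × D_3, order 48.

D_4 × D_3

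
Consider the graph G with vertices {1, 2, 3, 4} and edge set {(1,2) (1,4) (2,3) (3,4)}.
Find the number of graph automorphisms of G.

G is 2-regular and connected on 4 vertices, i.e. the cycle C_4. C_4 has 4 rotations and 4 reflections, so Aut(C_4) ≅ D_4 of order 8.

8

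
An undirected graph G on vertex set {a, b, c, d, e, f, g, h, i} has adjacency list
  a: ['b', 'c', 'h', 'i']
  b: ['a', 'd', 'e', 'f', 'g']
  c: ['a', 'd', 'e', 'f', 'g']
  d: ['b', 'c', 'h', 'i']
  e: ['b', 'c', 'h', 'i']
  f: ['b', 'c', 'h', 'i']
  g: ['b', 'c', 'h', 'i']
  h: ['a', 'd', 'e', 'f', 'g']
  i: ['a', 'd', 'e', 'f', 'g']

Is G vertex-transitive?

No

Automorphisms preserve degree, but G has vertices of degree 4 and vertices of degree 5; no automorphism maps one to the other, so G is not vertex-transitive.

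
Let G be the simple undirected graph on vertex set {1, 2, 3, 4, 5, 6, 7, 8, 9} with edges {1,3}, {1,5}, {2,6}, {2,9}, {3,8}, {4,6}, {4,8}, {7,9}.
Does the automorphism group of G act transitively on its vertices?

No

Automorphisms preserve degree, but G has vertices of degree 1 and vertices of degree 2; no automorphism maps one to the other, so G is not vertex-transitive.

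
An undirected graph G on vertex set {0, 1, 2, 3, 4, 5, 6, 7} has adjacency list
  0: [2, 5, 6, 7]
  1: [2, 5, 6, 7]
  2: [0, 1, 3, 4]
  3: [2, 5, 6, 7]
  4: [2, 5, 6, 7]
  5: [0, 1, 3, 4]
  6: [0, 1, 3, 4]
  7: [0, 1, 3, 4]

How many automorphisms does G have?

1152

G is 4-regular and bipartite with parts {0, 1, 3, 4} and {2, 5, 6, 7} (each part is independent and every cross-pair is an edge), so G = K_{4,4}. Each part can be permuted independently (S_4 × S_4) and the two equal-size parts can also be swapped, giving (S_4 × S_4) ⋊ Z_2 of order 2·(4!)² = 1152.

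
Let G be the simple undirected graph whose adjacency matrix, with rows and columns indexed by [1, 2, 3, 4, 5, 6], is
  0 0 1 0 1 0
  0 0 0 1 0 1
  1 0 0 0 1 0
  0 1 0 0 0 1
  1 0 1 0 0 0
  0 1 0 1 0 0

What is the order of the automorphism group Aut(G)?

72

G has two connected components, {1, 3, 5} and {2, 4, 6}; each is 2-regular, so G = C_3 ⊔ C_3. With two isomorphic components, Aut(G) = Aut(C_3) ≀ S_2 = (D_3 × D_3) ⋊ Z_2: permute each cycle by D_3, then optionally swap the two cycles. Order 2·(2·3)² = 72.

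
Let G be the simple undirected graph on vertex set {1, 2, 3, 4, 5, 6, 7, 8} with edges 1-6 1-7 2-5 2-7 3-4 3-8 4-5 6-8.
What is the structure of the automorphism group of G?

Every vertex has degree 2 and the graph is connected, so G is the 8-cycle C_8. The automorphisms of the 8-cycle are exactly the symmetries of a regular 8-gon: the dihedral group D_8, |D_8| = 16.

the dihedral group of order 16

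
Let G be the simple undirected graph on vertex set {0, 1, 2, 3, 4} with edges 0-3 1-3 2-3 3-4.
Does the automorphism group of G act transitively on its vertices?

No

Vertex 3 is the only vertex of degree 4, so every automorphism fixes it; G is not vertex-transitive.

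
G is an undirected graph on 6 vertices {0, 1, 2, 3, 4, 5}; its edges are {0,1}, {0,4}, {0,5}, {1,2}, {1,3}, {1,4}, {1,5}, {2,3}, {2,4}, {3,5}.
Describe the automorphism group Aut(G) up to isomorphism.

Vertex 1 is the unique vertex of degree 5; the remaining 5 vertices each have degree 3 and induce a cycle, so G is the wheel on 6 vertices with hub 1. With the hub fixed, the remaining symmetry is that of the rim cycle C_5, giving the dihedral group D_5.

the dihedral group of order 10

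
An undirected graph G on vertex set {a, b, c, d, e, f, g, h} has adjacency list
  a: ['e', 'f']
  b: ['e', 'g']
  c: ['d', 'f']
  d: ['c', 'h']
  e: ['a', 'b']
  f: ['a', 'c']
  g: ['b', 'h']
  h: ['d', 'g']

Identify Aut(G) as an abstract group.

the dihedral group of order 16

Every vertex has degree 2 and the graph is connected, so G is the 8-cycle C_8. C_8 has 8 rotations and 8 reflections, so Aut(C_8) ≅ D_8 of order 16.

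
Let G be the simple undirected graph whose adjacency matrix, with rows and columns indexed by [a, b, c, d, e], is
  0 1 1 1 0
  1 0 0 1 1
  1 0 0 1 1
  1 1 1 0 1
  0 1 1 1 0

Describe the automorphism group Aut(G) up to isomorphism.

D_4

Vertex d is the unique vertex of degree 4; the remaining 4 vertices each have degree 3 and induce a cycle, so G is the wheel on 5 vertices with hub d. Every automorphism fixes the hub and acts on the rim 4-cycle, so Aut(G) ≅ Aut(C_4) = D_4 of order 8.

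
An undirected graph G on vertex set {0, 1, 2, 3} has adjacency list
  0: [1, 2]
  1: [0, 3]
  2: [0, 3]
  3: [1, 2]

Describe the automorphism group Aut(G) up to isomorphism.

the hyperoctahedral group B_2

G is 2-regular and bipartite on 2^2 = 4 vertices with girth 4; it is the hypercube graph Q_2. Aut(Q_2) consists of the signed permutations of the 2 coordinate axes: 2! permutations times 2^2 sign flips, so |Aut| = 2^2·2! = 8.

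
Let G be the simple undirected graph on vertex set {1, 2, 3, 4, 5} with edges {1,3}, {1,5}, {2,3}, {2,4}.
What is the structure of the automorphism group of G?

The degree sequence is [2, 2, 2, 1, 1]; the two degree-1 vertices 4 and 5 are the ends of a path, so G = P_5. The only nontrivial automorphism of a path is the end-to-end reflection, so Aut(G) ≅ Z_2.

Z_2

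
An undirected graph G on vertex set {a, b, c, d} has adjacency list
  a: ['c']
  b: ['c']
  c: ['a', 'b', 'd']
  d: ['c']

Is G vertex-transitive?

Vertex c is the only vertex of degree 3, so every automorphism fixes it; G is not vertex-transitive.

No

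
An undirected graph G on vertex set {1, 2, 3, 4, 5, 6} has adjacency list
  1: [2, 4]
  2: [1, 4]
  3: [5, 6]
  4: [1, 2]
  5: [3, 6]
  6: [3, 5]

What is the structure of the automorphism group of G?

(D_3 × D_3) ⋊ Z_2

G has two connected components, {1, 2, 4} and {3, 5, 6}; each is 2-regular, so G = C_3 ⊔ C_3. With two isomorphic components, Aut(G) = Aut(C_3) ≀ S_2 = (D_3 × D_3) ⋊ Z_2: permute each cycle by D_3, then optionally swap the two cycles. Order 2·(2·3)² = 72.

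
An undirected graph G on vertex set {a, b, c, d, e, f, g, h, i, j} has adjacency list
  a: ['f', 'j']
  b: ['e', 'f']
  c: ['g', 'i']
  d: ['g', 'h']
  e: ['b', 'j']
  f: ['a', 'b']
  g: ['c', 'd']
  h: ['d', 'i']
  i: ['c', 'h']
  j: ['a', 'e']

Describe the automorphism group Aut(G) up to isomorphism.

(D_5 × D_5) ⋊ Z_2

G has two connected components, {c, d, g, h, i} and {a, b, e, f, j}; each is 2-regular, so G = C_5 ⊔ C_5. With two isomorphic components, Aut(G) = Aut(C_5) ≀ S_2 = (D_5 × D_5) ⋊ Z_2: permute each cycle by D_5, then optionally swap the two cycles. Order 2·(2·5)² = 200.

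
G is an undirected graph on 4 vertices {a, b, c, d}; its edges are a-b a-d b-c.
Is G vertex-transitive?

Automorphisms preserve degree, but G has vertices of degree 1 and vertices of degree 2; no automorphism maps one to the other, so G is not vertex-transitive.

No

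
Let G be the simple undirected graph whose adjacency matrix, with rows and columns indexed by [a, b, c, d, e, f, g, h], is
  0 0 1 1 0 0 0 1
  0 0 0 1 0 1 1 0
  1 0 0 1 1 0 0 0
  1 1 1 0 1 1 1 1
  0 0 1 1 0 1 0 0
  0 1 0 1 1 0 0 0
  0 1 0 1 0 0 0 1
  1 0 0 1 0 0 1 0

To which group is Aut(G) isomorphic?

Vertex d is the unique vertex of degree 7; the remaining 7 vertices each have degree 3 and induce a cycle, so G is the wheel on 8 vertices with hub d. Every automorphism fixes the hub and acts on the rim 7-cycle, so Aut(G) ≅ Aut(C_7) = D_7 of order 14.

D_7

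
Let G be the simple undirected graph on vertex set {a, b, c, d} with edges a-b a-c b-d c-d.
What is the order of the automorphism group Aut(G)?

G is 2-regular and bipartite with parts {b, c} and {a, d} (each part is independent and every cross-pair is an edge), so G = K_{2,2}. Each part can be permuted independently (S_2 × S_2) and the two equal-size parts can also be swapped, giving (S_2 × S_2) ⋊ Z_2 of order 2·(2!)² = 8.

8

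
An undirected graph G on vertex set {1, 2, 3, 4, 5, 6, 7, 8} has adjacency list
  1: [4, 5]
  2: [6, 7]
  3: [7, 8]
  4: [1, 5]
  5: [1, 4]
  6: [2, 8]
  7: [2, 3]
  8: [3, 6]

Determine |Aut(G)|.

60

G has two connected components, {2, 3, 6, 7, 8} and {1, 4, 5}; each is 2-regular, so G = C_5 ⊔ C_3. The components are non-isomorphic (different sizes), so Aut(G) = Aut(C_5) × Aut(C_3) = D_5 × D_3 of order 10·6 = 60.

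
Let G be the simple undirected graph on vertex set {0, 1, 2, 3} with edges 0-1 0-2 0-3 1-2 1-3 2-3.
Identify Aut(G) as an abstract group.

Every vertex has degree 3, so G is the complete graph K_4. Any permutation of the 4 vertices preserves K_4, so Aut(K_4) = S_4 of order 4! = 24.

S_4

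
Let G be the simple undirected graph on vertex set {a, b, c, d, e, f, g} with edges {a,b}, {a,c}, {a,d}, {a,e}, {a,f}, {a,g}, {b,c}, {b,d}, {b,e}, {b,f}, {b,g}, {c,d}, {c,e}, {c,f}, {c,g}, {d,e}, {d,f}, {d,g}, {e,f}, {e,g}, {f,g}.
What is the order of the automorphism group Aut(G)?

5040

Every vertex has degree 6, so G is the complete graph K_7. Every bijection on the vertex set is an automorphism of K_7; hence Aut(K_7) ≅ S_7, order 5040.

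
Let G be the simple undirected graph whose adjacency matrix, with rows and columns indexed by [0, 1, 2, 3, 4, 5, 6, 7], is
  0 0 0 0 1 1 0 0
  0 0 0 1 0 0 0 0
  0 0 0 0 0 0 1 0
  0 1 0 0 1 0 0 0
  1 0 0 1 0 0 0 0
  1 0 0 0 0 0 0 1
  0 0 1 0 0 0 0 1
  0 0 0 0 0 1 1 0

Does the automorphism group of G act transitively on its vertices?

Automorphisms preserve degree, but G has vertices of degree 1 and vertices of degree 2; no automorphism maps one to the other, so G is not vertex-transitive.

No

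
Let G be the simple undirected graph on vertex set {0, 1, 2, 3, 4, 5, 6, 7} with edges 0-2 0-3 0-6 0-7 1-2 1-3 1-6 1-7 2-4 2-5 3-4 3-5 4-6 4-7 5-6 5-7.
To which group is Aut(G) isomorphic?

G is 4-regular and bipartite with parts {0, 1, 4, 5} and {2, 3, 6, 7} (each part is independent and every cross-pair is an edge), so G = K_{4,4}. Aut(K_{4,4}) is the wreath product S_4 ≀ Z_2: permute within each part, then optionally swap the parts; |Aut| = 2·(4!)² = 1152.

(S_4 × S_4) ⋊ Z_2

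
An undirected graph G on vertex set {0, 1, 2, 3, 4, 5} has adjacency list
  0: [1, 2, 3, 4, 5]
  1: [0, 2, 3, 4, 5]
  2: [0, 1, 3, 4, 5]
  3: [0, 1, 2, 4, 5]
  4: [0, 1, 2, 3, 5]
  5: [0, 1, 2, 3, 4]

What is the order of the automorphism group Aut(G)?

720

Every vertex has degree 5, so G is the complete graph K_6. Every bijection on the vertex set is an automorphism of K_6; hence Aut(K_6) ≅ S_6, order 720.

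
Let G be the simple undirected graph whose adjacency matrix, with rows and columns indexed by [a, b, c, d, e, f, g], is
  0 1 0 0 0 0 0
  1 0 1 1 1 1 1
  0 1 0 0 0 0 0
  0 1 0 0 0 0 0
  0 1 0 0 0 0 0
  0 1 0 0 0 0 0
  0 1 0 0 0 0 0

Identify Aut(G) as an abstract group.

S_6

Vertex b has degree 6 and every other vertex has degree 1, so G is the star K_{1,6} with centre b. The 6 leaves are pairwise interchangeable while the centre is fixed, giving Aut(G) = S_6.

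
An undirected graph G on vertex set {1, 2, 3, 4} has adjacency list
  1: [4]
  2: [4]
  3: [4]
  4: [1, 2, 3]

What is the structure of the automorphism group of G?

Vertex 4 has degree 3 and every other vertex has degree 1, so G is the star K_{1,3} with centre 4. The 3 leaves are pairwise interchangeable while the centre is fixed, giving Aut(G) = S_3.

S_3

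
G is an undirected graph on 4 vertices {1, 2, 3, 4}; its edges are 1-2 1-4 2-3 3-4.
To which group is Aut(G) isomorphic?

G is 2-regular and bipartite on 2^2 = 4 vertices with girth 4; it is the hypercube graph Q_2. Aut(Q_2) consists of the signed permutations of the 2 coordinate axes: 2! permutations times 2^2 sign flips, so |Aut| = 2^2·2! = 8.

D_4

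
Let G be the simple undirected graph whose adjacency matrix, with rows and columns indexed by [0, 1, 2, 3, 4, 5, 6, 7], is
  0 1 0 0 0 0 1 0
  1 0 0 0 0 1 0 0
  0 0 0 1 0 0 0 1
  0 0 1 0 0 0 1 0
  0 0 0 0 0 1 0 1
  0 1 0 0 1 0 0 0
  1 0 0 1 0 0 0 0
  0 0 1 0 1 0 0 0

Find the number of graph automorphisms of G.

16

Every vertex has degree 2 and the graph is connected, so G is the 8-cycle C_8. The automorphisms of the 8-cycle are exactly the symmetries of a regular 8-gon: the dihedral group D_8, |D_8| = 16.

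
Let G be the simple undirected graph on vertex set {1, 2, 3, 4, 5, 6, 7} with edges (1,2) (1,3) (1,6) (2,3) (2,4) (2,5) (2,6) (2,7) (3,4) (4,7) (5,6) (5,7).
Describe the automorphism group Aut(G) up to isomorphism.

the dihedral group of order 12

Vertex 2 is the unique vertex of degree 6; the remaining 6 vertices each have degree 3 and induce a cycle, so G is the wheel on 7 vertices with hub 2. Every automorphism fixes the hub and acts on the rim 6-cycle, so Aut(G) ≅ Aut(C_6) = D_6 of order 12.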